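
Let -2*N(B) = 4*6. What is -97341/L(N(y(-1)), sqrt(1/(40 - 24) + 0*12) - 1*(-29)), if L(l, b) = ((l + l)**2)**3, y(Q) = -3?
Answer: -32447/63700992 ≈ -0.00050936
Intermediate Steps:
N(B) = -12 (N(B) = -2*6 = -1/2*24 = -12)
L(l, b) = 64*l**6 (L(l, b) = ((2*l)**2)**3 = (4*l**2)**3 = 64*l**6)
-97341/L(N(y(-1)), sqrt(1/(40 - 24) + 0*12) - 1*(-29)) = -97341/(64*(-12)**6) = -97341/(64*2985984) = -97341/191102976 = -97341*1/191102976 = -32447/63700992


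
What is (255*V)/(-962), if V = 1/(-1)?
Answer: 255/962 ≈ 0.26507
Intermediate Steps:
V = -1
(255*V)/(-962) = (255*(-1))/(-962) = -255*(-1/962) = 255/962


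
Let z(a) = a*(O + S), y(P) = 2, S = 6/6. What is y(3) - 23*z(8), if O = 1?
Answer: -366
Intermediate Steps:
S = 1 (S = 6*(⅙) = 1)
z(a) = 2*a (z(a) = a*(1 + 1) = a*2 = 2*a)
y(3) - 23*z(8) = 2 - 46*8 = 2 - 23*16 = 2 - 368 = -366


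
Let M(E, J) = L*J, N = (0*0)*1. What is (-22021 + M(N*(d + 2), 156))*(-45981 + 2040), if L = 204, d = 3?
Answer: -430753623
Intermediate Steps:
N = 0 (N = 0*1 = 0)
M(E, J) = 204*J
(-22021 + M(N*(d + 2), 156))*(-45981 + 2040) = (-22021 + 204*156)*(-45981 + 2040) = (-22021 + 31824)*(-43941) = 9803*(-43941) = -430753623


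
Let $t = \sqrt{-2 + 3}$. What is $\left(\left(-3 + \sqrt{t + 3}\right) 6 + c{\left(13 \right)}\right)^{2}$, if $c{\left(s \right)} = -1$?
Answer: $49$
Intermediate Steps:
$t = 1$ ($t = \sqrt{1} = 1$)
$\left(\left(-3 + \sqrt{t + 3}\right) 6 + c{\left(13 \right)}\right)^{2} = \left(\left(-3 + \sqrt{1 + 3}\right) 6 - 1\right)^{2} = \left(\left(-3 + \sqrt{4}\right) 6 - 1\right)^{2} = \left(\left(-3 + 2\right) 6 - 1\right)^{2} = \left(\left(-1\right) 6 - 1\right)^{2} = \left(-6 - 1\right)^{2} = \left(-7\right)^{2} = 49$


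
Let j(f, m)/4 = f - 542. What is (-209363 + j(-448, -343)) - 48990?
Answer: -262313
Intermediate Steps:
j(f, m) = -2168 + 4*f (j(f, m) = 4*(f - 542) = 4*(-542 + f) = -2168 + 4*f)
(-209363 + j(-448, -343)) - 48990 = (-209363 + (-2168 + 4*(-448))) - 48990 = (-209363 + (-2168 - 1792)) - 48990 = (-209363 - 3960) - 48990 = -213323 - 48990 = -262313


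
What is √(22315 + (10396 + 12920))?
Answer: √45631 ≈ 213.61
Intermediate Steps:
√(22315 + (10396 + 12920)) = √(22315 + 23316) = √45631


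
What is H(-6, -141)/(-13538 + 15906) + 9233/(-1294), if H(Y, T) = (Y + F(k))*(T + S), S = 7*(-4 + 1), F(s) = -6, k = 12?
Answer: -1209263/191512 ≈ -6.3143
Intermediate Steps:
S = -21 (S = 7*(-3) = -21)
H(Y, T) = (-21 + T)*(-6 + Y) (H(Y, T) = (Y - 6)*(T - 21) = (-6 + Y)*(-21 + T) = (-21 + T)*(-6 + Y))
H(-6, -141)/(-13538 + 15906) + 9233/(-1294) = (126 - 21*(-6) - 6*(-141) - 141*(-6))/(-13538 + 15906) + 9233/(-1294) = (126 + 126 + 846 + 846)/2368 + 9233*(-1/1294) = 1944*(1/2368) - 9233/1294 = 243/296 - 9233/1294 = -1209263/191512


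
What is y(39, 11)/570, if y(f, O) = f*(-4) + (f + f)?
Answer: -13/95 ≈ -0.13684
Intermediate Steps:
y(f, O) = -2*f (y(f, O) = -4*f + 2*f = -2*f)
y(39, 11)/570 = -2*39/570 = -78*1/570 = -13/95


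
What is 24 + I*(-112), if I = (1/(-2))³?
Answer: 38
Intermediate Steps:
I = -⅛ (I = (-½)³ = -⅛ ≈ -0.12500)
24 + I*(-112) = 24 - ⅛*(-112) = 24 + 14 = 38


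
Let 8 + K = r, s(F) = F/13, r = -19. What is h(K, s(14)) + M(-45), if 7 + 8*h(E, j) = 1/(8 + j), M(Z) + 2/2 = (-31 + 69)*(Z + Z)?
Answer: -3230237/944 ≈ -3421.9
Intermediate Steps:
s(F) = F/13 (s(F) = F*(1/13) = F/13)
M(Z) = -1 + 76*Z (M(Z) = -1 + (-31 + 69)*(Z + Z) = -1 + 38*(2*Z) = -1 + 76*Z)
K = -27 (K = -8 - 19 = -27)
h(E, j) = -7/8 + 1/(8*(8 + j))
h(K, s(14)) + M(-45) = (-55 - 7*14/13)/(8*(8 + (1/13)*14)) + (-1 + 76*(-45)) = (-55 - 7*14/13)/(8*(8 + 14/13)) + (-1 - 3420) = (-55 - 98/13)/(8*(118/13)) - 3421 = (⅛)*(13/118)*(-813/13) - 3421 = -813/944 - 3421 = -3230237/944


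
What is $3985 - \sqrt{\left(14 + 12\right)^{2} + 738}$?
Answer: $3985 - \sqrt{1414} \approx 3947.4$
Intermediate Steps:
$3985 - \sqrt{\left(14 + 12\right)^{2} + 738} = 3985 - \sqrt{26^{2} + 738} = 3985 - \sqrt{676 + 738} = 3985 - \sqrt{1414}$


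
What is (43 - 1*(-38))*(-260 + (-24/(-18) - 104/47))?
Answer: -993168/47 ≈ -21131.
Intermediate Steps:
(43 - 1*(-38))*(-260 + (-24/(-18) - 104/47)) = (43 + 38)*(-260 + (-24*(-1/18) - 104*1/47)) = 81*(-260 + (4/3 - 104/47)) = 81*(-260 - 124/141) = 81*(-36784/141) = -993168/47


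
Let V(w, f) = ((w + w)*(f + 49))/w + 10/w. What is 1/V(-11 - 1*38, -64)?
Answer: -49/1480 ≈ -0.033108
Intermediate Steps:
V(w, f) = 98 + 2*f + 10/w (V(w, f) = ((2*w)*(49 + f))/w + 10/w = (2*w*(49 + f))/w + 10/w = (98 + 2*f) + 10/w = 98 + 2*f + 10/w)
1/V(-11 - 1*38, -64) = 1/(98 + 2*(-64) + 10/(-11 - 1*38)) = 1/(98 - 128 + 10/(-11 - 38)) = 1/(98 - 128 + 10/(-49)) = 1/(98 - 128 + 10*(-1/49)) = 1/(98 - 128 - 10/49) = 1/(-1480/49) = -49/1480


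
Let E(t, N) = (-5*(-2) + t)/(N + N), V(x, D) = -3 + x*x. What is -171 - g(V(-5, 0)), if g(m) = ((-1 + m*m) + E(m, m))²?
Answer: -28333732/121 ≈ -2.3416e+5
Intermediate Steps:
V(x, D) = -3 + x²
E(t, N) = (10 + t)/(2*N) (E(t, N) = (10 + t)/((2*N)) = (10 + t)*(1/(2*N)) = (10 + t)/(2*N))
g(m) = (-1 + m² + (10 + m)/(2*m))² (g(m) = ((-1 + m*m) + (10 + m)/(2*m))² = ((-1 + m²) + (10 + m)/(2*m))² = (-1 + m² + (10 + m)/(2*m))²)
-171 - g(V(-5, 0)) = -171 - (10 - (-3 + (-5)²) + 2*(-3 + (-5)²)³)²/(4*(-3 + (-5)²)²) = -171 - (10 - (-3 + 25) + 2*(-3 + 25)³)²/(4*(-3 + 25)²) = -171 - (10 - 1*22 + 2*22³)²/(4*22²) = -171 - (10 - 22 + 2*10648)²/(4*484) = -171 - (10 - 22 + 21296)²/(4*484) = -171 - 21284²/(4*484) = -171 - 453008656/(4*484) = -171 - 1*28313041/121 = -171 - 28313041/121 = -28333732/121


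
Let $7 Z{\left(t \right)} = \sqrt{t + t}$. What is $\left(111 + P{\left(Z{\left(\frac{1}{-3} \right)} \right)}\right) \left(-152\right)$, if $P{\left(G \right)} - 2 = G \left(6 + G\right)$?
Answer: $- \frac{2524568}{147} - \frac{304 i \sqrt{6}}{7} \approx -17174.0 - 106.38 i$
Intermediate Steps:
$Z{\left(t \right)} = \frac{\sqrt{2} \sqrt{t}}{7}$ ($Z{\left(t \right)} = \frac{\sqrt{t + t}}{7} = \frac{\sqrt{2 t}}{7} = \frac{\sqrt{2} \sqrt{t}}{7}$)
$P{\left(G \right)} = 2 + G \left(6 + G\right)$
$\left(111 + P{\left(Z{\left(\frac{1}{-3} \right)} \right)}\right) \left(-152\right) = \left(111 + \left(2 + \left(\frac{\sqrt{2} \sqrt{\frac{1}{-3}}}{7}\right)^{2} + 6 \frac{\sqrt{2} \sqrt{\frac{1}{-3}}}{7}\right)\right) \left(-152\right) = \left(111 + \left(2 + \left(\frac{\sqrt{2} \sqrt{- \frac{1}{3}}}{7}\right)^{2} + 6 \frac{\sqrt{2} \sqrt{- \frac{1}{3}}}{7}\right)\right) \left(-152\right) = \left(111 + \left(2 + \left(\frac{\sqrt{2} \frac{i \sqrt{3}}{3}}{7}\right)^{2} + 6 \frac{\sqrt{2} \frac{i \sqrt{3}}{3}}{7}\right)\right) \left(-152\right) = \left(111 + \left(2 + \left(\frac{i \sqrt{6}}{21}\right)^{2} + 6 \frac{i \sqrt{6}}{21}\right)\right) \left(-152\right) = \left(111 + \left(2 - \frac{2}{147} + \frac{2 i \sqrt{6}}{7}\right)\right) \left(-152\right) = \left(111 + \left(\frac{292}{147} + \frac{2 i \sqrt{6}}{7}\right)\right) \left(-152\right) = \left(\frac{16609}{147} + \frac{2 i \sqrt{6}}{7}\right) \left(-152\right) = - \frac{2524568}{147} - \frac{304 i \sqrt{6}}{7}$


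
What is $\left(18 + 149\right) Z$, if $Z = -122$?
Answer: $-20374$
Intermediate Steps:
$\left(18 + 149\right) Z = \left(18 + 149\right) \left(-122\right) = 167 \left(-122\right) = -20374$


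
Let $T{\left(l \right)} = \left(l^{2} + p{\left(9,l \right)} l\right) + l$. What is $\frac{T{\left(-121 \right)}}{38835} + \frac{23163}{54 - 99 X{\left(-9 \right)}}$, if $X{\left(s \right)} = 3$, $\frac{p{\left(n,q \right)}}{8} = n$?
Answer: $- \frac{33263843}{349515} \approx -95.171$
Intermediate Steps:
$p{\left(n,q \right)} = 8 n$
$T{\left(l \right)} = l^{2} + 73 l$ ($T{\left(l \right)} = \left(l^{2} + 8 \cdot 9 l\right) + l = \left(l^{2} + 72 l\right) + l = l^{2} + 73 l$)
$\frac{T{\left(-121 \right)}}{38835} + \frac{23163}{54 - 99 X{\left(-9 \right)}} = \frac{\left(-121\right) \left(73 - 121\right)}{38835} + \frac{23163}{54 - 297} = \left(-121\right) \left(-48\right) \frac{1}{38835} + \frac{23163}{54 - 297} = 5808 \cdot \frac{1}{38835} + \frac{23163}{-243} = \frac{1936}{12945} + 23163 \left(- \frac{1}{243}\right) = \frac{1936}{12945} - \frac{7721}{81} = - \frac{33263843}{349515}$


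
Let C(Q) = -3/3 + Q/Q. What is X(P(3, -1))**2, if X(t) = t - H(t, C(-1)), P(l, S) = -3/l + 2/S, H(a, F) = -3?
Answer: 0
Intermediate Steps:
C(Q) = 0 (C(Q) = -3*1/3 + 1 = -1 + 1 = 0)
X(t) = 3 + t (X(t) = t - 1*(-3) = t + 3 = 3 + t)
X(P(3, -1))**2 = (3 + (-3/3 + 2/(-1)))**2 = (3 + (-3*1/3 + 2*(-1)))**2 = (3 + (-1 - 2))**2 = (3 - 3)**2 = 0**2 = 0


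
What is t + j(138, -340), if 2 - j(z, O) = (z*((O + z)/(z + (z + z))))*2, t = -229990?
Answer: -689560/3 ≈ -2.2985e+5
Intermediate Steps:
j(z, O) = 2 - 2*O/3 - 2*z/3 (j(z, O) = 2 - z*((O + z)/(z + (z + z)))*2 = 2 - z*((O + z)/(z + 2*z))*2 = 2 - z*((O + z)/((3*z)))*2 = 2 - z*((O + z)*(1/(3*z)))*2 = 2 - z*((O + z)/(3*z))*2 = 2 - (O/3 + z/3)*2 = 2 - (2*O/3 + 2*z/3) = 2 + (-2*O/3 - 2*z/3) = 2 - 2*O/3 - 2*z/3)
t + j(138, -340) = -229990 + (2 - ⅔*(-340) - ⅔*138) = -229990 + (2 + 680/3 - 92) = -229990 + 410/3 = -689560/3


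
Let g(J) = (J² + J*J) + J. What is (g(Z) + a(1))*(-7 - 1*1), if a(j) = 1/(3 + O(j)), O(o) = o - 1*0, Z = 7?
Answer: -842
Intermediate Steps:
O(o) = o (O(o) = o + 0 = o)
g(J) = J + 2*J² (g(J) = (J² + J²) + J = 2*J² + J = J + 2*J²)
a(j) = 1/(3 + j)
(g(Z) + a(1))*(-7 - 1*1) = (7*(1 + 2*7) + 1/(3 + 1))*(-7 - 1*1) = (7*(1 + 14) + 1/4)*(-7 - 1) = (7*15 + ¼)*(-8) = (105 + ¼)*(-8) = (421/4)*(-8) = -842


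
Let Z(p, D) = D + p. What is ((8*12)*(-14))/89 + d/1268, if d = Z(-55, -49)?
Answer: -428362/28213 ≈ -15.183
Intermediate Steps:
d = -104 (d = -49 - 55 = -104)
((8*12)*(-14))/89 + d/1268 = ((8*12)*(-14))/89 - 104/1268 = (96*(-14))*(1/89) - 104*1/1268 = -1344*1/89 - 26/317 = -1344/89 - 26/317 = -428362/28213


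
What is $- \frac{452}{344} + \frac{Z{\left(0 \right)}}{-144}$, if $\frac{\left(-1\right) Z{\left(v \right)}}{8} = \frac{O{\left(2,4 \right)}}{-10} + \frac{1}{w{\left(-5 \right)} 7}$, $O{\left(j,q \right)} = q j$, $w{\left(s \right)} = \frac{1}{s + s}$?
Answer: $- \frac{12983}{9030} \approx -1.4378$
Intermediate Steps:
$w{\left(s \right)} = \frac{1}{2 s}$
$O{\left(j,q \right)} = j q$
$Z{\left(v \right)} = \frac{624}{35}$ ($Z{\left(v \right)} = - 8 \left(\frac{2 \cdot 4}{-10} + \frac{1}{\frac{1}{2 \left(-5\right)} 7}\right) = - 8 \left(8 \left(- \frac{1}{10}\right) + \frac{1}{\frac{1}{2} \left(- \frac{1}{5}\right)} \frac{1}{7}\right) = - 8 \left(- \frac{4}{5} + \frac{1}{- \frac{1}{10}} \cdot \frac{1}{7}\right) = - 8 \left(- \frac{4}{5} - \frac{10}{7}\right) = \left(-8\right) \left(- \frac{78}{35}\right) = \frac{624}{35}$)
$- \frac{452}{344} + \frac{Z{\left(0 \right)}}{-144} = - \frac{452}{344} + \frac{624}{35 \left(-144\right)} = \left(-452\right) \frac{1}{344} + \frac{624}{35} \left(- \frac{1}{144}\right) = - \frac{113}{86} - \frac{13}{105} = - \frac{12983}{9030}$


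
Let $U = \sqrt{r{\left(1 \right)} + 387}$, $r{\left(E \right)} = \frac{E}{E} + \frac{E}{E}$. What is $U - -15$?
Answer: $15 + \sqrt{389} \approx 34.723$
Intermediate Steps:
$r{\left(E \right)} = 2$ ($r{\left(E \right)} = 1 + 1 = 2$)
$U = \sqrt{389}$ ($U = \sqrt{2 + 387} = \sqrt{389} \approx 19.723$)
$U - -15 = \sqrt{389} - -15 = \sqrt{389} + 15 = 15 + \sqrt{389}$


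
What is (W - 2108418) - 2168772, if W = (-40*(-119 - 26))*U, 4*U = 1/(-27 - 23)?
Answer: -4277219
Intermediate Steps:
U = -1/200 (U = 1/(4*(-27 - 23)) = (¼)/(-50) = (¼)*(-1/50) = -1/200 ≈ -0.0050000)
W = -29 (W = -40*(-119 - 26)*(-1/200) = -40*(-145)*(-1/200) = 5800*(-1/200) = -29)
(W - 2108418) - 2168772 = (-29 - 2108418) - 2168772 = -2108447 - 2168772 = -4277219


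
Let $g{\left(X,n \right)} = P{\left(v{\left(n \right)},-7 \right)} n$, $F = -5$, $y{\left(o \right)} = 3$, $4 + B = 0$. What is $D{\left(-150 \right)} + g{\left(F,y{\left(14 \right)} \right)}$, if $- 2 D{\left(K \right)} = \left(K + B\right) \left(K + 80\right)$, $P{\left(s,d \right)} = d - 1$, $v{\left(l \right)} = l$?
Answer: $-5414$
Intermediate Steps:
$B = -4$ ($B = -4 + 0 = -4$)
$P{\left(s,d \right)} = -1 + d$
$g{\left(X,n \right)} = - 8 n$ ($g{\left(X,n \right)} = \left(-1 - 7\right) n = - 8 n$)
$D{\left(K \right)} = - \frac{\left(-4 + K\right) \left(80 + K\right)}{2}$ ($D{\left(K \right)} = - \frac{\left(K - 4\right) \left(K + 80\right)}{2} = - \frac{\left(-4 + K\right) \left(80 + K\right)}{2}$)
$D{\left(-150 \right)} + g{\left(F,y{\left(14 \right)} \right)} = \left(160 - -5700 - \frac{\left(-150\right)^{2}}{2}\right) - 24 = \left(160 + 5700 - 11250\right) - 24 = -5390 - 24 = -5414$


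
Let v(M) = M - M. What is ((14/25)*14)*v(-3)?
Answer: 0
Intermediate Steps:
v(M) = 0
((14/25)*14)*v(-3) = ((14/25)*14)*0 = (196/25)*0 = 0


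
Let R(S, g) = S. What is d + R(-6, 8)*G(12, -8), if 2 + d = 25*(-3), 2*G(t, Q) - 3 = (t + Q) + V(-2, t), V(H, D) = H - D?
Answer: -56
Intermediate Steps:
G(t, Q) = ½ + Q/2 (G(t, Q) = 3/2 + ((t + Q) + (-2 - t))/2 = 3/2 + ((Q + t) + (-2 - t))/2 = 3/2 + (-2 + Q)/2 = 3/2 + (-1 + Q/2) = ½ + Q/2)
d = -77 (d = -2 + 25*(-3) = -2 - 75 = -77)
d + R(-6, 8)*G(12, -8) = -77 - 6*(½ + (½)*(-8)) = -77 - 6*(½ - 4) = -77 - 6*(-7/2) = -77 + 21 = -56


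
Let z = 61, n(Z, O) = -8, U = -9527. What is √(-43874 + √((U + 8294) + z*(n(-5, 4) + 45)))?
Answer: I*√43842 ≈ 209.38*I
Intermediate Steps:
√(-43874 + √((U + 8294) + z*(n(-5, 4) + 45))) = √(-43874 + √((-9527 + 8294) + 61*(-8 + 45))) = √(-43874 + √(-1233 + 61*37)) = √(-43874 + √(-1233 + 2257)) = √(-43874 + √1024) = √(-43874 + 32) = √(-43842) = I*√43842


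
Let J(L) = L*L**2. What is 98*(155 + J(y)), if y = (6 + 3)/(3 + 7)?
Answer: 7630721/500 ≈ 15261.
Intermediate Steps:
y = 9/10 ≈ 0.90000
J(L) = L**3
98*(155 + J(y)) = 98*(155 + (9/10)**3) = 98*(155 + 729/1000) = 98*(155729/1000) = 7630721/500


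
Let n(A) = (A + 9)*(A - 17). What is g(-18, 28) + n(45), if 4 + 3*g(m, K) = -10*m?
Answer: 4712/3 ≈ 1570.7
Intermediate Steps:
g(m, K) = -4/3 - 10*m/3 (g(m, K) = -4/3 + (-10*m)/3 = -4/3 - 10*m/3)
n(A) = (-17 + A)*(9 + A) (n(A) = (9 + A)*(-17 + A) = (-17 + A)*(9 + A))
g(-18, 28) + n(45) = (-4/3 - 10/3*(-18)) + (-153 + 45² - 8*45) = (-4/3 + 60) + (-153 + 2025 - 360) = 176/3 + 1512 = 4712/3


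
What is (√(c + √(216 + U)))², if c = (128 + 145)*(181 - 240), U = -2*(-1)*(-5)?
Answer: -16107 + √206 ≈ -16093.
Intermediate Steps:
U = -10 (U = 2*(-5) = -10)
c = -16107 (c = 273*(-59) = -16107)
(√(c + √(216 + U)))² = (√(-16107 + √(216 - 10)))² = (√(-16107 + √206))² = -16107 + √206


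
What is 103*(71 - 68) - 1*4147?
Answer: -3838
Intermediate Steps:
103*(71 - 68) - 1*4147 = 103*3 - 4147 = 309 - 4147 = -3838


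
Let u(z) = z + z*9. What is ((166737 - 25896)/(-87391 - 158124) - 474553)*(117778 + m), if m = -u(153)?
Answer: -13544056878893728/245515 ≈ -5.5166e+10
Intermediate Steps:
u(z) = 10*z (u(z) = z + 9*z = 10*z)
m = -1530 (m = -10*153 = -1*1530 = -1530)
((166737 - 25896)/(-87391 - 158124) - 474553)*(117778 + m) = ((166737 - 25896)/(-87391 - 158124) - 474553)*(117778 - 1530) = (140841/(-245515) - 474553)*116248 = (140841*(-1/245515) - 474553)*116248 = (-140841/245515 - 474553)*116248 = -116510020636/245515*116248 = -13544056878893728/245515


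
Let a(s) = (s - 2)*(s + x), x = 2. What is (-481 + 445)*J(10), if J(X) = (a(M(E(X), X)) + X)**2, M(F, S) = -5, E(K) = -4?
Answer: -34596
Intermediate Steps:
a(s) = (-2 + s)*(2 + s) (a(s) = (s - 2)*(s + 2) = (-2 + s)*(2 + s))
J(X) = (21 + X)**2 (J(X) = ((-4 + (-5)**2) + X)**2 = ((-4 + 25) + X)**2 = (21 + X)**2)
(-481 + 445)*J(10) = (-481 + 445)*(21 + 10)**2 = -36*31**2 = -36*961 = -34596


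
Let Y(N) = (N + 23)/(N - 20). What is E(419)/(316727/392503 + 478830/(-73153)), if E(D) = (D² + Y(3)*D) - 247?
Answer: -85260968417020796/2801135581403 ≈ -30438.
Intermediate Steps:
Y(N) = (23 + N)/(-20 + N)
E(D) = -247 + D² - 26*D/17 (E(D) = (D² + ((23 + 3)/(-20 + 3))*D) - 247 = (D² + (26/(-17))*D) - 247 = (D² + (-1/17*26)*D) - 247 = (D² - 26*D/17) - 247 = -247 + D² - 26*D/17)
E(419)/(316727/392503 + 478830/(-73153)) = (-247 + 419² - 26/17*419)/(316727/392503 + 478830/(-73153)) = (-247 + 175561 - 10894/17)/(316727*(1/392503) + 478830*(-1/73153)) = 2969444/(17*(316727/392503 - 478830/73153)) = 2969444/(17*(-164772681259/28712771959)) = (2969444/17)*(-28712771959/164772681259) = -85260968417020796/2801135581403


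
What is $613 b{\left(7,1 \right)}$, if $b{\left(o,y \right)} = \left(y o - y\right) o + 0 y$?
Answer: $25746$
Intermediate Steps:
$b{\left(o,y \right)} = o \left(- y + o y\right)$ ($b{\left(o,y \right)} = \left(o y - y\right) o + 0 = \left(- y + o y\right) o + 0 = o \left(- y + o y\right) + 0 = o \left(- y + o y\right)$)
$613 b{\left(7,1 \right)} = 613 \cdot 7 \cdot 1 \left(-1 + 7\right) = 613 \cdot 7 \cdot 1 \cdot 6 = 613 \cdot 42 = 25746$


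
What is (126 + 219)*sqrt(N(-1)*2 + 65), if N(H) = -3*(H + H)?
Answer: 345*sqrt(77) ≈ 3027.4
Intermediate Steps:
N(H) = -6*H
(126 + 219)*sqrt(N(-1)*2 + 65) = (126 + 219)*sqrt(-6*(-1)*2 + 65) = 345*sqrt(6*2 + 65) = 345*sqrt(12 + 65) = 345*sqrt(77)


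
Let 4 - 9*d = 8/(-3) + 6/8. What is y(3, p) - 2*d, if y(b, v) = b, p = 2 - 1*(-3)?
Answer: 91/54 ≈ 1.6852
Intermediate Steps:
p = 5 (p = 2 + 3 = 5)
d = 71/108 (d = 4/9 - (8/(-3) + 6/8)/9 = 4/9 - (8*(-⅓) + 6*(⅛))/9 = 4/9 - (-8/3 + ¾)/9 = 4/9 - ⅑*(-23/12) = 4/9 + 23/108 = 71/108 ≈ 0.65741)
y(3, p) - 2*d = 3 - 2*71/108 = 3 - 71/54 = 91/54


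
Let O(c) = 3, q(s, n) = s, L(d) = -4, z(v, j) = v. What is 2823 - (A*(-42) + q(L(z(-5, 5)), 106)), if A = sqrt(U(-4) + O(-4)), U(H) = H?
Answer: 2827 + 42*I ≈ 2827.0 + 42.0*I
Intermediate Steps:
A = I (A = sqrt(-4 + 3) = sqrt(-1) = I ≈ 1.0*I)
2823 - (A*(-42) + q(L(z(-5, 5)), 106)) = 2823 - (I*(-42) - 4) = 2823 - (-42*I - 4) = 2823 - (-4 - 42*I) = 2823 + (4 + 42*I) = 2827 + 42*I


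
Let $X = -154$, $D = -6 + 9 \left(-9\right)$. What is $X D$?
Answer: $13398$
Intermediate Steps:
$D = -87$ ($D = -6 - 81 = -87$)
$X D = \left(-154\right) \left(-87\right) = 13398$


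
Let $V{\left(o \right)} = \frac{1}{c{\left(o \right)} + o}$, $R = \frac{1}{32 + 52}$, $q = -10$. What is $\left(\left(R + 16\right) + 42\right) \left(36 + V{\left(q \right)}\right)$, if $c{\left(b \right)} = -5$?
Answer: $\frac{375221}{180} \approx 2084.6$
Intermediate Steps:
$R = \frac{1}{84} \approx 0.011905$
$V{\left(o \right)} = \frac{1}{-5 + o}$
$\left(\left(R + 16\right) + 42\right) \left(36 + V{\left(q \right)}\right) = \left(\left(\frac{1}{84} + 16\right) + 42\right) \left(36 + \frac{1}{-5 - 10}\right) = \left(\frac{1345}{84} + 42\right) \left(36 + \frac{1}{-15}\right) = \frac{4873 \left(36 - \frac{1}{15}\right)}{84} = \frac{4873}{84} \cdot \frac{539}{15} = \frac{375221}{180}$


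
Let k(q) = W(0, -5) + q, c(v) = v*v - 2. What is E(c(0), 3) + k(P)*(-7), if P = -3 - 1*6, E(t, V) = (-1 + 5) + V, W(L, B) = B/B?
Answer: 63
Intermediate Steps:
c(v) = -2 + v² (c(v) = v² - 2 = -2 + v²)
W(L, B) = 1
E(t, V) = 4 + V
P = -9 (P = -3 - 6 = -9)
k(q) = 1 + q
E(c(0), 3) + k(P)*(-7) = (4 + 3) + (1 - 9)*(-7) = 7 - 8*(-7) = 7 + 56 = 63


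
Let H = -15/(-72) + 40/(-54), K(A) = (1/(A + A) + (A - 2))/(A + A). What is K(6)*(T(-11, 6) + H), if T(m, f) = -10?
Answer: -111475/31104 ≈ -3.5839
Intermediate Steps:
K(A) = (-2 + A + 1/(2*A))/(2*A) (K(A) = (1/(2*A) + (-2 + A))/((2*A)) = (1/(2*A) + (-2 + A))*(1/(2*A)) = (-2 + A + 1/(2*A))*(1/(2*A)) = (-2 + A + 1/(2*A))/(2*A))
H = -115/216 (H = -15*(-1/72) + 40*(-1/54) = 5/24 - 20/27 = -115/216 ≈ -0.53241)
K(6)*(T(-11, 6) + H) = ((¼ + (½)*6² - 1*6)/6²)*(-10 - 115/216) = ((¼ + (½)*36 - 6)/36)*(-2275/216) = ((¼ + 18 - 6)/36)*(-2275/216) = ((1/36)*(49/4))*(-2275/216) = (49/144)*(-2275/216) = -111475/31104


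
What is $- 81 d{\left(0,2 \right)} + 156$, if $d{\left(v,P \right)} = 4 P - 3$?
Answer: $-249$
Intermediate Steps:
$d{\left(v,P \right)} = -3 + 4 P$
$- 81 d{\left(0,2 \right)} + 156 = - 81 \left(-3 + 4 \cdot 2\right) + 156 = - 81 \left(-3 + 8\right) + 156 = \left(-81\right) 5 + 156 = -405 + 156 = -249$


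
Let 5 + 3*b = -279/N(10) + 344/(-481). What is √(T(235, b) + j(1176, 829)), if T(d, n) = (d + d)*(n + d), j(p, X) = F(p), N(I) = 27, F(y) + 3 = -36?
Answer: √224667865279/1443 ≈ 328.48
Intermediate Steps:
F(y) = -39 (F(y) = -3 - 36 = -39)
j(p, X) = -39
b = -23158/4329 (b = -5/3 + (-279/27 + 344/(-481))/3 = -5/3 + (-279*1/27 + 344*(-1/481))/3 = -5/3 + (-31/3 - 344/481)/3 = -5/3 + (⅓)*(-15943/1443) = -5/3 - 15943/4329 = -23158/4329 ≈ -5.3495)
T(d, n) = 2*d*(d + n) (T(d, n) = (2*d)*(d + n) = 2*d*(d + n))
√(T(235, b) + j(1176, 829)) = √(2*235*(235 - 23158/4329) - 39) = √(2*235*(994157/4329) - 39) = √(467253790/4329 - 39) = √(467084959/4329) = √224667865279/1443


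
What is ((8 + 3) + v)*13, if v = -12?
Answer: -13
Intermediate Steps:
((8 + 3) + v)*13 = ((8 + 3) - 12)*13 = (11 - 12)*13 = -1*13 = -13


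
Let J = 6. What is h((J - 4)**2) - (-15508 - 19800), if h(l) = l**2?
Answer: 35324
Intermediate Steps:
h((J - 4)**2) - (-15508 - 19800) = ((6 - 4)**2)**2 - (-15508 - 19800) = (2**2)**2 - 1*(-35308) = 4**2 + 35308 = 16 + 35308 = 35324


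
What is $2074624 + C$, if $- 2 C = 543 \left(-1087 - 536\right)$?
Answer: $\frac{5030537}{2} \approx 2.5153 \cdot 10^{6}$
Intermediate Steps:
$C = \frac{881289}{2}$ ($C = - \frac{543 \left(-1087 - 536\right)}{2} = - \frac{543 \left(-1623\right)}{2} = \left(- \frac{1}{2}\right) \left(-881289\right) = \frac{881289}{2} \approx 4.4064 \cdot 10^{5}$)
$2074624 + C = 2074624 + \frac{881289}{2} = \frac{5030537}{2}$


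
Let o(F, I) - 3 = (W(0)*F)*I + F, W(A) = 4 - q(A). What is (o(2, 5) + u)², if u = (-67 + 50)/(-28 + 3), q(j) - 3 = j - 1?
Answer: 412164/625 ≈ 659.46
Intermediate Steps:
q(j) = 2 + j (q(j) = 3 + (j - 1) = 3 + (-1 + j) = 2 + j)
W(A) = 2 - A (W(A) = 4 - (2 + A) = 4 + (-2 - A) = 2 - A)
o(F, I) = 3 + F + 2*F*I (o(F, I) = 3 + (((2 - 1*0)*F)*I + F) = 3 + (((2 + 0)*F)*I + F) = 3 + ((2*F)*I + F) = 3 + (2*F*I + F) = 3 + (F + 2*F*I) = 3 + F + 2*F*I)
u = 17/25 (u = -17/(-25) = -17*(-1/25) = 17/25 ≈ 0.68000)
(o(2, 5) + u)² = ((3 + 2 + 2*2*5) + 17/25)² = ((3 + 2 + 20) + 17/25)² = (25 + 17/25)² = (642/25)² = 412164/625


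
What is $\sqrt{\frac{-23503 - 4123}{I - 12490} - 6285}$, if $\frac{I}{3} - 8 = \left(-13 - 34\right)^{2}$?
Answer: $\frac{i \sqrt{214118985271}}{5839} \approx 79.248 i$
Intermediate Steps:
$I = 6651$ ($I = 24 + 3 \left(-13 - 34\right)^{2} = 24 + 3 \left(-47\right)^{2} = 24 + 3 \cdot 2209 = 24 + 6627 = 6651$)
$\sqrt{\frac{-23503 - 4123}{I - 12490} - 6285} = \sqrt{\frac{-23503 - 4123}{6651 - 12490} - 6285} = \sqrt{- \frac{27626}{-5839} - 6285} = \sqrt{\left(-27626\right) \left(- \frac{1}{5839}\right) - 6285} = \sqrt{\frac{27626}{5839} - 6285} = \sqrt{- \frac{36670489}{5839}} = \frac{i \sqrt{214118985271}}{5839}$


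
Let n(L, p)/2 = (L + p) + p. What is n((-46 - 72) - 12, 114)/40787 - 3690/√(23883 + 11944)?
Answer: 196/40787 - 3690*√35827/35827 ≈ -19.490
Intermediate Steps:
n(L, p) = 2*L + 4*p (n(L, p) = 2*((L + p) + p) = 2*(L + 2*p) = 2*L + 4*p)
n((-46 - 72) - 12, 114)/40787 - 3690/√(23883 + 11944) = (2*((-46 - 72) - 12) + 4*114)/40787 - 3690/√(23883 + 11944) = (2*(-118 - 12) + 456)*(1/40787) - 3690*√35827/35827 = (2*(-130) + 456)*(1/40787) - 3690*√35827/35827 = (-260 + 456)*(1/40787) - 3690*√35827/35827 = 196*(1/40787) - 3690*√35827/35827 = 196/40787 - 3690*√35827/35827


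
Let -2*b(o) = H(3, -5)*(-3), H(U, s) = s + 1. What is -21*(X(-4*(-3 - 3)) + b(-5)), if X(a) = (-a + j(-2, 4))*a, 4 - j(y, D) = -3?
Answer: 8694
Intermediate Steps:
j(y, D) = 7 (j(y, D) = 4 - 1*(-3) = 4 + 3 = 7)
H(U, s) = 1 + s
b(o) = -6 (b(o) = -(1 - 5)*(-3)/2 = -(-2)*(-3) = -1/2*12 = -6)
X(a) = a*(7 - a) (X(a) = (-a + 7)*a = (7 - a)*a = a*(7 - a))
-21*(X(-4*(-3 - 3)) + b(-5)) = -21*((-4*(-3 - 3))*(7 - (-4)*(-3 - 3)) - 6) = -21*((-4*(-6))*(7 - (-4)*(-6)) - 6) = -21*(24*(7 - 1*24) - 6) = -21*(24*(7 - 24) - 6) = -21*(24*(-17) - 6) = -21*(-408 - 6) = -21*(-414) = 8694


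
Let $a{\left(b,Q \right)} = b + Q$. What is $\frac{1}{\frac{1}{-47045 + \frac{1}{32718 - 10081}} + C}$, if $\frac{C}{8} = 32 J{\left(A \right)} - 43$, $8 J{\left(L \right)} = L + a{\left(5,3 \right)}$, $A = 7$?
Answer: $\frac{1064957664}{144834219667} \approx 0.0073529$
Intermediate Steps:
$a{\left(b,Q \right)} = Q + b$
$J{\left(L \right)} = 1 + \frac{L}{8}$ ($J{\left(L \right)} = \frac{L + \left(3 + 5\right)}{8} = \frac{L + 8}{8} = \frac{8 + L}{8} = 1 + \frac{L}{8}$)
$C = 136$ ($C = 8 \left(32 \left(1 + \frac{1}{8} \cdot 7\right) - 43\right) = 8 \left(32 \left(1 + \frac{7}{8}\right) - 43\right) = 8 \left(32 \cdot \frac{15}{8} - 43\right) = 8 \left(60 - 43\right) = 8 \cdot 17 = 136$)
$\frac{1}{\frac{1}{-47045 + \frac{1}{32718 - 10081}} + C} = \frac{1}{\frac{1}{-47045 + \frac{1}{32718 - 10081}} + 136} = \frac{1}{\frac{1}{-47045 + \frac{1}{22637}} + 136} = \frac{1}{\frac{1}{- \frac{1064957664}{22637}} + 136} = \frac{1}{- \frac{22637}{1064957664} + 136} = \frac{1}{\frac{144834219667}{1064957664}} = \frac{1064957664}{144834219667}$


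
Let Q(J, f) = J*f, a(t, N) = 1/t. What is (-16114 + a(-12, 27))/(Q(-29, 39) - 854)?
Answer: 193369/23820 ≈ 8.1179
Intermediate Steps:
(-16114 + a(-12, 27))/(Q(-29, 39) - 854) = (-16114 + 1/(-12))/(-29*39 - 854) = (-16114 - 1/12)/(-1131 - 854) = -193369/12/(-1985) = -193369/12*(-1/1985) = 193369/23820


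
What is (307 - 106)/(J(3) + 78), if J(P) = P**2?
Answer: 67/29 ≈ 2.3103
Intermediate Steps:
(307 - 106)/(J(3) + 78) = (307 - 106)/(3**2 + 78) = 201/(9 + 78) = 201/87 = 201*(1/87) = 67/29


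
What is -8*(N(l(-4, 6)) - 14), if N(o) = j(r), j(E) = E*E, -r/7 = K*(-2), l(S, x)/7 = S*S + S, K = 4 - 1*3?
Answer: -1456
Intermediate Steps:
K = 1 (K = 4 - 3 = 1)
l(S, x) = 7*S + 7*S² (l(S, x) = 7*(S*S + S) = 7*(S² + S) = 7*(S + S²) = 7*S + 7*S²)
r = 14 (r = -7*(-2) = 14)
j(E) = E²
N(o) = 196 (N(o) = 14² = 196)
-8*(N(l(-4, 6)) - 14) = -8*(196 - 14) = -8*182 = -1456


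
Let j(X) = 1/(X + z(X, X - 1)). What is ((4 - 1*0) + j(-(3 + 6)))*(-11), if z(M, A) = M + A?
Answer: -1221/28 ≈ -43.607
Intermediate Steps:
z(M, A) = A + M
j(X) = 1/(-1 + 3*X) (j(X) = 1/(X + ((X - 1) + X)) = 1/(X + ((-1 + X) + X)) = 1/(X + (-1 + 2*X)) = 1/(-1 + 3*X))
((4 - 1*0) + j(-(3 + 6)))*(-11) = ((4 - 1*0) + 1/(-1 + 3*(-(3 + 6))))*(-11) = ((4 + 0) + 1/(-1 + 3*(-1*9)))*(-11) = (4 + 1/(-1 + 3*(-9)))*(-11) = (4 + 1/(-1 - 27))*(-11) = (4 + 1/(-28))*(-11) = (4 - 1/28)*(-11) = (111/28)*(-11) = -1221/28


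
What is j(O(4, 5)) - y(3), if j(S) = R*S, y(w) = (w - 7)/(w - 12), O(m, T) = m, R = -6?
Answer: -220/9 ≈ -24.444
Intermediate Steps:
y(w) = (-7 + w)/(-12 + w)
j(S) = -6*S
j(O(4, 5)) - y(3) = -6*4 - (-7 + 3)/(-12 + 3) = -24 - (-4)/(-9) = -24 - (-1)*(-4)/9 = -24 - 1*4/9 = -24 - 4/9 = -220/9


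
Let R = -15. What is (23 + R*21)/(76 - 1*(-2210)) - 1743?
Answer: -1992395/1143 ≈ -1743.1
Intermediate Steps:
(23 + R*21)/(76 - 1*(-2210)) - 1743 = (23 - 15*21)/(76 - 1*(-2210)) - 1743 = (23 - 315)/(76 + 2210) - 1743 = -292/2286 - 1743 = -292*1/2286 - 1743 = -146/1143 - 1743 = -1992395/1143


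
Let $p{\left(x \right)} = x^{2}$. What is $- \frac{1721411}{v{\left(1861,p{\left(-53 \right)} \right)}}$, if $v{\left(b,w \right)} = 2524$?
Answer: $- \frac{1721411}{2524} \approx -682.02$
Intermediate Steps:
$- \frac{1721411}{v{\left(1861,p{\left(-53 \right)} \right)}} = - \frac{1721411}{2524}$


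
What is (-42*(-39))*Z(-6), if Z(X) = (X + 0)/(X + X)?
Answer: 819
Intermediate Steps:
Z(X) = ½ (Z(X) = X/((2*X)) = X*(1/(2*X)) = ½)
(-42*(-39))*Z(-6) = -42*(-39)*(½) = 1638*(½) = 819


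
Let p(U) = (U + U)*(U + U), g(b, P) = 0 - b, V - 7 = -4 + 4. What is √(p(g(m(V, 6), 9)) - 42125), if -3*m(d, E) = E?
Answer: I*√42109 ≈ 205.2*I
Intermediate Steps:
V = 7 (V = 7 + (-4 + 4) = 7 + 0 = 7)
m(d, E) = -E/3
g(b, P) = -b
p(U) = 4*U² (p(U) = (2*U)*(2*U) = 4*U²)
√(p(g(m(V, 6), 9)) - 42125) = √(4*(-(-1)*6/3)² - 42125) = √(4*(-1*(-2))² - 42125) = √(4*2² - 42125) = √(4*4 - 42125) = √(16 - 42125) = √(-42109) = I*√42109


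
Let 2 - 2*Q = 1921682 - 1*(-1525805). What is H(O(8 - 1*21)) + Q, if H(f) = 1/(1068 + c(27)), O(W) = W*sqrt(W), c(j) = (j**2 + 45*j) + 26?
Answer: -2618364857/1519 ≈ -1.7237e+6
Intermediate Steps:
c(j) = 26 + j**2 + 45*j
O(W) = W**(3/2)
H(f) = 1/3038 (H(f) = 1/(1068 + (26 + 27**2 + 45*27)) = 1/(1068 + (26 + 729 + 1215)) = 1/(1068 + 1970) = 1/3038)
Q = -3447485/2 (Q = 1 - (1921682 - 1*(-1525805))/2 = 1 - (1921682 + 1525805)/2 = 1 - 1/2*3447487 = 1 - 3447487/2 = -3447485/2 ≈ -1.7237e+6)
H(O(8 - 1*21)) + Q = 1/3038 - 3447485/2 = -2618364857/1519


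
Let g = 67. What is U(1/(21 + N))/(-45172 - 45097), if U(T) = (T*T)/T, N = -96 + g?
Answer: 1/722152 ≈ 1.3847e-6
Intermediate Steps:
N = -29 (N = -96 + 67 = -29)
U(T) = T (U(T) = T²/T = T)
U(1/(21 + N))/(-45172 - 45097) = 1/((21 - 29)*(-45172 - 45097)) = 1/(-8*(-90269)) = -⅛*(-1/90269) = 1/722152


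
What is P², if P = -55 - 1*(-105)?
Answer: 2500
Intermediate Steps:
P = 50 (P = -55 + 105 = 50)
P² = 50² = 2500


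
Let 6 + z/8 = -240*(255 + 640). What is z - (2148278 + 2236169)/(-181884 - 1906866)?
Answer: -3589403875553/2088750 ≈ -1.7184e+6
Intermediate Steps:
z = -1718448 (z = -48 + 8*(-240*(255 + 640)) = -48 + 8*(-240*895) = -48 + 8*(-214800) = -48 - 1718400 = -1718448)
z - (2148278 + 2236169)/(-181884 - 1906866) = -1718448 - (2148278 + 2236169)/(-181884 - 1906866) = -1718448 - 4384447/(-2088750) = -1718448 - 4384447*(-1)/2088750 = -1718448 - 1*(-4384447/2088750) = -1718448 + 4384447/2088750 = -3589403875553/2088750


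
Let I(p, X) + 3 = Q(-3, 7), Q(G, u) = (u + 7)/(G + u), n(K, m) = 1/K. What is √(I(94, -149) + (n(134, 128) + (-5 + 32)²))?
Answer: √3274759/67 ≈ 27.009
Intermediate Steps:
Q(G, u) = (7 + u)/(G + u)
I(p, X) = ½ (I(p, X) = -3 + (7 + 7)/(-3 + 7) = -3 + 14/4 = -3 + (¼)*14 = -3 + 7/2 = ½)
√(I(94, -149) + (n(134, 128) + (-5 + 32)²)) = √(½ + (1/134 + (-5 + 32)²)) = √(½ + (1/134 + 27²)) = √(½ + (1/134 + 729)) = √(½ + 97687/134) = √(48877/67) = √3274759/67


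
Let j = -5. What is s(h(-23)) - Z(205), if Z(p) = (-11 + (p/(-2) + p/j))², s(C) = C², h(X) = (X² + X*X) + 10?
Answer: 4467015/4 ≈ 1.1168e+6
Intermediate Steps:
h(X) = 10 + 2*X² (h(X) = (X² + X²) + 10 = 2*X² + 10 = 10 + 2*X²)
Z(p) = (-11 - 7*p/10)² (Z(p) = (-11 + (p/(-2) + p/(-5)))² = (-11 + (p*(-½) + p*(-⅕)))² = (-11 + (-p/2 - p/5))² = (-11 - 7*p/10)²)
s(h(-23)) - Z(205) = (10 + 2*(-23)²)² - (110 + 7*205)²/100 = (10 + 2*529)² - (110 + 1435)²/100 = (10 + 1058)² - 1545²/100 = 1068² - 2387025/100 = 1140624 - 1*95481/4 = 1140624 - 95481/4 = 4467015/4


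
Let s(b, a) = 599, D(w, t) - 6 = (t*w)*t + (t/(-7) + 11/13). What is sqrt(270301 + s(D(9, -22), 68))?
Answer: 30*sqrt(301) ≈ 520.48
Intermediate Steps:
D(w, t) = 89/13 - t/7 + w*t**2 (D(w, t) = 6 + ((t*w)*t + (t/(-7) + 11/13)) = 6 + (w*t**2 + (t*(-1/7) + 11*(1/13))) = 6 + (w*t**2 + (-t/7 + 11/13)) = 6 + (w*t**2 + (11/13 - t/7)) = 6 + (11/13 - t/7 + w*t**2) = 89/13 - t/7 + w*t**2)
sqrt(270301 + s(D(9, -22), 68)) = sqrt(270301 + 599) = sqrt(270900) = 30*sqrt(301)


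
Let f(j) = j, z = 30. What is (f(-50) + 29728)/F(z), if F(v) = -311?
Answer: -29678/311 ≈ -95.428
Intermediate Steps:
(f(-50) + 29728)/F(z) = (-50 + 29728)/(-311) = 29678*(-1/311) = -29678/311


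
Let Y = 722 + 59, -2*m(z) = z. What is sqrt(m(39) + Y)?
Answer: sqrt(3046)/2 ≈ 27.595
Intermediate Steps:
m(z) = -z/2
Y = 781
sqrt(m(39) + Y) = sqrt(-1/2*39 + 781) = sqrt(-39/2 + 781) = sqrt(1523/2) = sqrt(3046)/2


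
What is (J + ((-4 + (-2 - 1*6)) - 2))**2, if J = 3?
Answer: 121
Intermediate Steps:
(J + ((-4 + (-2 - 1*6)) - 2))**2 = (3 + ((-4 + (-2 - 1*6)) - 2))**2 = (3 + ((-4 + (-2 - 6)) - 2))**2 = (3 + ((-4 - 8) - 2))**2 = (3 + (-12 - 2))**2 = (3 - 14)**2 = (-11)**2 = 121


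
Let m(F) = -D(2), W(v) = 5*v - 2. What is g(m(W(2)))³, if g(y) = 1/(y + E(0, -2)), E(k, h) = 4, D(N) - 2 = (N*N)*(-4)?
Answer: 1/5832 ≈ 0.00017147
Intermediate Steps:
W(v) = -2 + 5*v
D(N) = 2 - 4*N² (D(N) = 2 + (N*N)*(-4) = 2 + N²*(-4) = 2 - 4*N²)
m(F) = 14 (m(F) = -(2 - 4*2²) = -(2 - 4*4) = -(2 - 16) = -1*(-14) = 14)
g(y) = 1/(4 + y) (g(y) = 1/(y + 4) = 1/(4 + y))
g(m(W(2)))³ = (1/(4 + 14))³ = (1/18)³ = 1/5832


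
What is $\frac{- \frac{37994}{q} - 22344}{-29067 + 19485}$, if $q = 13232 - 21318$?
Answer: $\frac{90317795}{38740026} \approx 2.3314$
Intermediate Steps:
$q = -8086$
$\frac{- \frac{37994}{q} - 22344}{-29067 + 19485} = \frac{- \frac{37994}{-8086} - 22344}{-29067 + 19485} = \frac{\left(-37994\right) \left(- \frac{1}{8086}\right) - 22344}{-9582} = \left(\frac{18997}{4043} - 22344\right) \left(- \frac{1}{9582}\right) = \left(- \frac{90317795}{4043}\right) \left(- \frac{1}{9582}\right) = \frac{90317795}{38740026}$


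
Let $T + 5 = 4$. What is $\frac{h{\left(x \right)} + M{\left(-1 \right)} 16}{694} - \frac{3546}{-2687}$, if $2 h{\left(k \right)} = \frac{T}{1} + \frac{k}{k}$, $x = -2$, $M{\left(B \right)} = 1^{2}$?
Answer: $\frac{1251958}{932389} \approx 1.3427$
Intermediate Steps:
$T = -1$ ($T = -5 + 4 = -1$)
$M{\left(B \right)} = 1$
$h{\left(k \right)} = 0$ ($h{\left(k \right)} = \frac{- 1^{-1} + \frac{k}{k}}{2} = \frac{\left(-1\right) 1 + 1}{2} = \frac{-1 + 1}{2} = \frac{1}{2} \cdot 0 = 0$)
$\frac{h{\left(x \right)} + M{\left(-1 \right)} 16}{694} - \frac{3546}{-2687} = \frac{0 + 1 \cdot 16}{694} - \frac{3546}{-2687} = \left(0 + 16\right) \frac{1}{694} - - \frac{3546}{2687} = 16 \cdot \frac{1}{694} + \frac{3546}{2687} = \frac{8}{347} + \frac{3546}{2687} = \frac{1251958}{932389}$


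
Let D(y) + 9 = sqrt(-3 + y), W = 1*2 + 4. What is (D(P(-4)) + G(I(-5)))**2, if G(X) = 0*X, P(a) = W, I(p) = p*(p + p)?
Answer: (9 - sqrt(3))**2 ≈ 52.823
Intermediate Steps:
I(p) = 2*p**2 (I(p) = p*(2*p) = 2*p**2)
W = 6 (W = 2 + 4 = 6)
P(a) = 6
G(X) = 0
D(y) = -9 + sqrt(-3 + y)
(D(P(-4)) + G(I(-5)))**2 = ((-9 + sqrt(-3 + 6)) + 0)**2 = ((-9 + sqrt(3)) + 0)**2 = (-9 + sqrt(3))**2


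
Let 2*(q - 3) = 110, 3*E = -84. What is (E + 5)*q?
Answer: -1334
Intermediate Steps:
E = -28 (E = (1/3)*(-84) = -28)
q = 58 (q = 3 + (1/2)*110 = 3 + 55 = 58)
(E + 5)*q = (-28 + 5)*58 = -23*58 = -1334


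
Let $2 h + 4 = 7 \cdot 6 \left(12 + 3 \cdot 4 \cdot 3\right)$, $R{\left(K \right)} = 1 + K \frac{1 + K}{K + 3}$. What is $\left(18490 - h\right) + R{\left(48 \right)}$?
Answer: $\frac{298029}{17} \approx 17531.0$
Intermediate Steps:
$R{\left(K \right)} = 1 + \frac{K \left(1 + K\right)}{3 + K}$ ($R{\left(K \right)} = 1 + K \frac{1 + K}{3 + K} = 1 + \frac{K \left(1 + K\right)}{3 + K}$)
$h = 1006$ ($h = -2 + \frac{7 \cdot 6 \left(12 + 3 \cdot 4 \cdot 3\right)}{2} = -2 + \frac{42 \left(12 + 12 \cdot 3\right)}{2} = -2 + \frac{42 \left(12 + 36\right)}{2} = -2 + \frac{42 \cdot 48}{2} = -2 + \frac{1}{2} \cdot 2016 = -2 + 1008 = 1006$)
$\left(18490 - h\right) + R{\left(48 \right)} = \left(18490 - 1006\right) + \frac{3 + 48^{2} + 2 \cdot 48}{3 + 48} = \left(18490 - 1006\right) + \frac{3 + 2304 + 96}{51} = 17484 + \frac{1}{51} \cdot 2403 = 17484 + \frac{801}{17} = \frac{298029}{17}$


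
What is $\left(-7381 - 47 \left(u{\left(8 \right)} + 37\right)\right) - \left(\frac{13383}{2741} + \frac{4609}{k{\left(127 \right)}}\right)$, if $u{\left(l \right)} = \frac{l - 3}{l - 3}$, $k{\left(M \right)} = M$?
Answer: $- \frac{3205429779}{348107} \approx -9208.2$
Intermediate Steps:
$u{\left(l \right)} = 1$ ($u{\left(l \right)} = \frac{-3 + l}{-3 + l} = 1$)
$\left(-7381 - 47 \left(u{\left(8 \right)} + 37\right)\right) - \left(\frac{13383}{2741} + \frac{4609}{k{\left(127 \right)}}\right) = \left(-7381 - 47 \left(1 + 37\right)\right) - \left(\frac{4609}{127} + \frac{13383}{2741}\right) = \left(-7381 - 1786\right) - \frac{14332910}{348107} = -9167 - \frac{14332910}{348107} = - \frac{3205429779}{348107}$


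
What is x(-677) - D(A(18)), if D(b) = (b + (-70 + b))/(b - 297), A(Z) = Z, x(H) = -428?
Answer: -119446/279 ≈ -428.12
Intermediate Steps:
D(b) = (-70 + 2*b)/(-297 + b)
x(-677) - D(A(18)) = -428 - 2*(-35 + 18)/(-297 + 18) = -428 - 2*(-17)/(-279) = -428 - 2*(-1)*(-17)/279 = -428 - 1*34/279 = -428 - 34/279 = -119446/279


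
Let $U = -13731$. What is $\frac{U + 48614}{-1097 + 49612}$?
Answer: $\frac{34883}{48515} \approx 0.71902$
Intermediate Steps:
$\frac{U + 48614}{-1097 + 49612} = \frac{-13731 + 48614}{-1097 + 49612} = \frac{34883}{48515}$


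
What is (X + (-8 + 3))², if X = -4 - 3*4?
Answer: 441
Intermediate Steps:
X = -16 (X = -4 - 12 = -16)
(X + (-8 + 3))² = (-16 + (-8 + 3))² = (-16 - 5)² = (-21)² = 441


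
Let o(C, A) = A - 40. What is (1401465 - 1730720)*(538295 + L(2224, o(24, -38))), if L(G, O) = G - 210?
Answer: -177899439795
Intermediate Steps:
o(C, A) = -40 + A
L(G, O) = -210 + G
(1401465 - 1730720)*(538295 + L(2224, o(24, -38))) = (1401465 - 1730720)*(538295 + (-210 + 2224)) = -329255*(538295 + 2014) = -329255*540309 = -177899439795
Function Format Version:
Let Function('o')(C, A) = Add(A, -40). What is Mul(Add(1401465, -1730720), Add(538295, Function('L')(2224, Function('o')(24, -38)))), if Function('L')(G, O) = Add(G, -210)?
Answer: -177899439795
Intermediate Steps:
Function('o')(C, A) = Add(-40, A)
Function('L')(G, O) = Add(-210, G)
Mul(Add(1401465, -1730720), Add(538295, Function('L')(2224, Function('o')(24, -38)))) = Mul(Add(1401465, -1730720), Add(538295, Add(-210, 2224))) = Mul(-329255, Add(538295, 2014)) = Mul(-329255, 540309) = -177899439795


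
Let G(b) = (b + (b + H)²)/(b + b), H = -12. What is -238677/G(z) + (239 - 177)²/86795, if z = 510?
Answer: -3521555721914/3594962105 ≈ -979.58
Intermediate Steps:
G(b) = (b + (-12 + b)²)/(2*b) (G(b) = (b + (b - 12)²)/(b + b) = (b + (-12 + b)²)/((2*b)) = (b + (-12 + b)²)*(1/(2*b)) = (b + (-12 + b)²)/(2*b))
-238677/G(z) + (239 - 177)²/86795 = -238677*1020/(510 + (-12 + 510)²) + (239 - 177)²/86795 = -238677*1020/(510 + 498²) + 62²*(1/86795) = -238677*1020/(510 + 248004) + 3844*(1/86795) = -238677/((½)*(1/510)*248514) + 3844/86795 = -238677/41419/170 + 3844/86795 = -238677*170/41419 + 3844/86795 = -40575090/41419 + 3844/86795 = -3521555721914/3594962105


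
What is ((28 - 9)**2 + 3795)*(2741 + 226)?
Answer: 12330852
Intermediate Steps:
((28 - 9)**2 + 3795)*(2741 + 226) = (19**2 + 3795)*2967 = (361 + 3795)*2967 = 4156*2967 = 12330852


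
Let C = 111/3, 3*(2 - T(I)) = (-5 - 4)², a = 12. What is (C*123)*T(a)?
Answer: -113775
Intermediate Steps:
T(I) = -25 (T(I) = 2 - (-5 - 4)²/3 = 2 - ⅓*(-9)² = 2 - ⅓*81 = 2 - 27 = -25)
C = 37 (C = 111*(⅓) = 37)
(C*123)*T(a) = (37*123)*(-25) = 4551*(-25) = -113775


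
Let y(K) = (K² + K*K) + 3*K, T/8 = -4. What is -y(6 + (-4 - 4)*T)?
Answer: -138074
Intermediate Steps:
T = -32 (T = 8*(-4) = -32)
y(K) = 2*K² + 3*K (y(K) = (K² + K²) + 3*K = 2*K² + 3*K)
-y(6 + (-4 - 4)*T) = -(6 + (-4 - 4)*(-32))*(3 + 2*(6 + (-4 - 4)*(-32))) = -(6 - 8*(-32))*(3 + 2*(6 - 8*(-32))) = -(6 + 256)*(3 + 2*(6 + 256)) = -262*(3 + 2*262) = -262*(3 + 524) = -262*527 = -1*138074 = -138074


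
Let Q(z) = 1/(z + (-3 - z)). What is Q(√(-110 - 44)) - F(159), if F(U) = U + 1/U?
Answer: -8445/53 ≈ -159.34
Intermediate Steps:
Q(z) = -⅓ (Q(z) = 1/(-3) = -⅓)
F(U) = U + 1/U
Q(√(-110 - 44)) - F(159) = -⅓ - (159 + 1/159) = -⅓ - 1*25282/159 = -⅓ - 25282/159 = -8445/53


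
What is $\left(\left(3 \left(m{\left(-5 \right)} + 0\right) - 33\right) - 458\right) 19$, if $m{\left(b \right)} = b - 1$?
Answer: $-9671$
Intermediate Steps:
$m{\left(b \right)} = -1 + b$
$\left(\left(3 \left(m{\left(-5 \right)} + 0\right) - 33\right) - 458\right) 19 = \left(\left(3 \left(\left(-1 - 5\right) + 0\right) - 33\right) - 458\right) 19 = \left(\left(3 \left(-6 + 0\right) - 33\right) - 458\right) 19 = \left(\left(3 \left(-6\right) - 33\right) - 458\right) 19 = \left(\left(-18 - 33\right) - 458\right) 19 = \left(-51 - 458\right) 19 = \left(-509\right) 19 = -9671$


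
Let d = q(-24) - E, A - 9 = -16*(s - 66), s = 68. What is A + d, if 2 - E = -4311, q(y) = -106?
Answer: -4442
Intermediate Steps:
E = 4313 (E = 2 - 1*(-4311) = 2 + 4311 = 4313)
A = -23 (A = 9 - 16*(68 - 66) = 9 - 16*2 = 9 - 32 = -23)
d = -4419 (d = -106 - 1*4313 = -106 - 4313 = -4419)
A + d = -23 - 4419 = -4442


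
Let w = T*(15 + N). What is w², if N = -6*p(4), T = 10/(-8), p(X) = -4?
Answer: 38025/16 ≈ 2376.6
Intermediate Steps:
T = -5/4 (T = 10*(-⅛) = -5/4 ≈ -1.2500)
N = 24 (N = -6*(-4) = 24)
w = -195/4 (w = -5*(15 + 24)/4 = -5/4*39 = -195/4 ≈ -48.750)
w² = (-195/4)² = 38025/16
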